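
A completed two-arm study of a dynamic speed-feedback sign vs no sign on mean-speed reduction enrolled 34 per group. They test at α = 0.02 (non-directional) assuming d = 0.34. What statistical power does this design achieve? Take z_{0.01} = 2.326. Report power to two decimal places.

power ≈ 0.18

For two equal groups, power = Φ(d·√(n/2) − z_{α/2}).
d·√(n/2) = 0.34 × √(34/2) = 0.34 × 4.123 = 1.402.
z_β = 1.402 − 2.326 = -0.924.
Power = Φ(-0.924) = 0.178.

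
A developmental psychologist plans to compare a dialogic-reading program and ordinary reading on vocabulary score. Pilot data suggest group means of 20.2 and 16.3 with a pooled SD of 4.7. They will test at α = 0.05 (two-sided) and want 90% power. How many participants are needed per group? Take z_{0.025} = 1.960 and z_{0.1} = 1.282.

n = 31 per group

Cohen's d = |M₁ − M₂| / SD_pooled = |20.2 − 16.3| / 4.7 = 3.9 / 4.7 = 0.830.
For two independent groups with equal n: n = 2·((z_{α/2} + z_β) / d)².
z_{α/2} + z_β = 1.960 + 1.282 = 3.242.
n = 2 × (3.242 / 0.830)² = 2 × 3.906² = 2 × 15.26 = 30.5.
Round up to the next whole participant.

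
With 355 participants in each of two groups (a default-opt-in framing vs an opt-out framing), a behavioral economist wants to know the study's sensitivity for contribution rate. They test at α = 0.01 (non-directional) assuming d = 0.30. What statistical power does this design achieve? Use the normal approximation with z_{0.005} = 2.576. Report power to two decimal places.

For two equal groups, power = Φ(d·√(n/2) − z_{α/2}).
d·√(n/2) = 0.30 × √(355/2) = 0.30 × 13.323 = 3.997.
z_β = 3.997 − 2.576 = 1.421.
Power = Φ(1.421) = 0.922.

power ≈ 0.92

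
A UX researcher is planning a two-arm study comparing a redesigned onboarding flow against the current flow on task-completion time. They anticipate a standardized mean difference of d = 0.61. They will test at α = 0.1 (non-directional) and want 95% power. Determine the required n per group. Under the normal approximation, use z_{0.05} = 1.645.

For two independent groups with equal n: n = 2·((z_{α/2} + z_β) / d)².
z_{α/2} + z_β = 1.645 + 1.645 = 3.290.
n = 2 × (3.290 / 0.61)² = 2 × 5.393² = 2 × 29.09 = 58.2.
Round up to the next whole participant.

n = 59 per group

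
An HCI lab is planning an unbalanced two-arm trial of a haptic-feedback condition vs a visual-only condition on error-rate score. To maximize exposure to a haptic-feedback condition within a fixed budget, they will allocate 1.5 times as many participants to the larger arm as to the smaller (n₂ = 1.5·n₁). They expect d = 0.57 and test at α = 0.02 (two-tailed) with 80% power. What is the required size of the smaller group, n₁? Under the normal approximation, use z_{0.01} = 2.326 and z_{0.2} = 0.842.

n₁ = 52

With allocation ratio k = n₂/n₁ = 1.5, Var(x̄₁−x̄₂) = σ²(1/n₁ + 1/(k·n₁)) = σ²·(k+1)/(k·n₁).
So n₁ = (1 + 1/k)·((z_{α/2} + z_β)/d)² = 1.667 × (3.168/0.57)².
n₁ = 1.667 × 30.89 = 51.5.
Round up: n₁ = 52, giving n₂ = 1.5 × 52 = 78.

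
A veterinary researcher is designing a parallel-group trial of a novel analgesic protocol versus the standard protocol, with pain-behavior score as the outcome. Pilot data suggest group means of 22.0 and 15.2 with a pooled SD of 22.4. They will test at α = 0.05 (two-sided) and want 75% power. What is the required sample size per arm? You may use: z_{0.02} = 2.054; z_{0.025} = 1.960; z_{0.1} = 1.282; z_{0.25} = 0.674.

n = 151 per group

Cohen's d = |M₁ − M₂| / SD_pooled = |22.0 − 15.2| / 22.4 = 6.8 / 22.4 = 0.304.
For two independent groups with equal n: n = 2·((z_{α/2} + z_β) / d)².
z_{α/2} + z_β = 1.960 + 0.674 = 2.634.
n = 2 × (2.634 / 0.304)² = 2 × 8.664² = 2 × 75.07 = 150.1.
Round up to the next whole participant.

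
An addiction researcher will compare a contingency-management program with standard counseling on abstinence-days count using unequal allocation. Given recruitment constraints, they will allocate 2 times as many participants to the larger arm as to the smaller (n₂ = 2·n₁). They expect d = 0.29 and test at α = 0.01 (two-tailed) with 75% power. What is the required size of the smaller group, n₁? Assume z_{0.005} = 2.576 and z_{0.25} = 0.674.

n₁ = 189

With allocation ratio k = n₂/n₁ = 2, Var(x̄₁−x̄₂) = σ²(1/n₁ + 1/(k·n₁)) = σ²·(k+1)/(k·n₁).
So n₁ = (1 + 1/k)·((z_{α/2} + z_β)/d)² = 1.500 × (3.250/0.29)².
n₁ = 1.500 × 125.59 = 188.4.
Round up: n₁ = 189, giving n₂ = 2 × 189 = 378.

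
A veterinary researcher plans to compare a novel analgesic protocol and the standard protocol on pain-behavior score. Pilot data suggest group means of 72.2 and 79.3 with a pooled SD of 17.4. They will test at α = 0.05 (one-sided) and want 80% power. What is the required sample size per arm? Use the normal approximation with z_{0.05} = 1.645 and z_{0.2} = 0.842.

n = 75 per group

Cohen's d = |M₁ − M₂| / SD_pooled = |72.2 − 79.3| / 17.4 = 7.1 / 17.4 = 0.408.
For two independent groups with equal n: n = 2·((z_{α} + z_β) / d)².
z_{α} + z_β = 1.645 + 0.842 = 2.487.
n = 2 × (2.487 / 0.408)² = 2 × 6.096² = 2 × 37.16 = 74.3.
Round up to the next whole participant.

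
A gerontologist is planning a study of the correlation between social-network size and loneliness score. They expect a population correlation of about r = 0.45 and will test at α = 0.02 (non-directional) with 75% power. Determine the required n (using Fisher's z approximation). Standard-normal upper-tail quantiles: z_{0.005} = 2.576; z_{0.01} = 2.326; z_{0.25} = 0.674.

Fisher's z: C = ½·ln((1+r)/(1−r)) = ½·ln(2.6364) = 0.4847.
n = ((z_{α/2} + z_β)/C)² + 3.
(2.326 + 0.674) / 0.4847 = 3.000 / 0.4847 = 6.189.
n = 6.189² + 3 = 38.31 + 3 = 41.3.
Round up.

n = 42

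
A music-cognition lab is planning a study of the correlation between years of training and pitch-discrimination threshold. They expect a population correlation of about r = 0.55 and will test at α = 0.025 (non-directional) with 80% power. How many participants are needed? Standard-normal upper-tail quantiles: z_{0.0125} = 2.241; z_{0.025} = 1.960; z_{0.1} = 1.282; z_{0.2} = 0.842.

Fisher's z: C = ½·ln((1+r)/(1−r)) = ½·ln(3.4444) = 0.6184.
n = ((z_{α/2} + z_β)/C)² + 3.
(2.241 + 0.842) / 0.6184 = 3.083 / 0.6184 = 4.985.
n = 4.985² + 3 = 24.85 + 3 = 27.9.
Round up.

n = 28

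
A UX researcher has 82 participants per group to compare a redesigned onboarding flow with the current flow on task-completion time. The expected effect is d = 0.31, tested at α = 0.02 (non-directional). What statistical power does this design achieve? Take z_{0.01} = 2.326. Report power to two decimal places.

power ≈ 0.37

For two equal groups, power = Φ(d·√(n/2) − z_{α/2}).
d·√(n/2) = 0.31 × √(82/2) = 0.31 × 6.403 = 1.985.
z_β = 1.985 − 2.326 = -0.341.
Power = Φ(-0.341) = 0.367.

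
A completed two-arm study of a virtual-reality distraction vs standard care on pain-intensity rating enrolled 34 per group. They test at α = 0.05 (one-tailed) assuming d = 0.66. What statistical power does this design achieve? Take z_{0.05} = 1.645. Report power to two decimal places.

power ≈ 0.86

For two equal groups, power = Φ(d·√(n/2) − z_{α}).
d·√(n/2) = 0.66 × √(34/2) = 0.66 × 4.123 = 2.721.
z_β = 2.721 − 1.645 = 1.076.
Power = Φ(1.076) = 0.859.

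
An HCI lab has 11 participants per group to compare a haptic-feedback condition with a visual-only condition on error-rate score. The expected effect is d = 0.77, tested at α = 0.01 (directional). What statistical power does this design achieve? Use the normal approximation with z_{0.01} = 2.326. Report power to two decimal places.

For two equal groups, power = Φ(d·√(n/2) − z_{α}).
d·√(n/2) = 0.77 × √(11/2) = 0.77 × 2.345 = 1.806.
z_β = 1.806 − 2.326 = -0.520.
Power = Φ(-0.520) = 0.301.

power ≈ 0.30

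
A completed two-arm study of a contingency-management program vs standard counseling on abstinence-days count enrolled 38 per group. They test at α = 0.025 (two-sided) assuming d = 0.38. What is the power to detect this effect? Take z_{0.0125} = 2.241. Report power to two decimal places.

power ≈ 0.28

For two equal groups, power = Φ(d·√(n/2) − z_{α/2}).
d·√(n/2) = 0.38 × √(38/2) = 0.38 × 4.359 = 1.656.
z_β = 1.656 − 2.241 = -0.585.
Power = Φ(-0.585) = 0.279.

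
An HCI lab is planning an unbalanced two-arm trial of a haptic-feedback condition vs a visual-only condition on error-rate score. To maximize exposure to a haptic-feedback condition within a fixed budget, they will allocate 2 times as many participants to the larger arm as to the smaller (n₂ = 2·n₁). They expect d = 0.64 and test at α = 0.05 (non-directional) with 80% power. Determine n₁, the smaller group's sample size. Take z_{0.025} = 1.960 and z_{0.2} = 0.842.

n₁ = 29

With allocation ratio k = n₂/n₁ = 2, Var(x̄₁−x̄₂) = σ²(1/n₁ + 1/(k·n₁)) = σ²·(k+1)/(k·n₁).
So n₁ = (1 + 1/k)·((z_{α/2} + z_β)/d)² = 1.500 × (2.802/0.64)².
n₁ = 1.500 × 19.17 = 28.8.
Round up: n₁ = 29, giving n₂ = 2 × 29 = 58.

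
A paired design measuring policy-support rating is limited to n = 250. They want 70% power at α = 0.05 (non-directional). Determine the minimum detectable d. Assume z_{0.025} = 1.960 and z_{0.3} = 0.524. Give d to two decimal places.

d_min ≈ 0.16

For a single sample (or paired design) of n = 250: d_min = (z_{α/2} + z_β)/√n.
z-sum = 1.960 + 0.524 = 2.484.
d_min = 2.484 / √250 = 2.484 / 15.811 = 0.157.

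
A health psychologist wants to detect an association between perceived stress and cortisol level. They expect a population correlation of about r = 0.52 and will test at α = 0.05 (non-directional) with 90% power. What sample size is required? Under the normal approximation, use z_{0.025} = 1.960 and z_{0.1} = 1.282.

Fisher's z: C = ½·ln((1+r)/(1−r)) = ½·ln(3.1667) = 0.5763.
n = ((z_{α/2} + z_β)/C)² + 3.
(1.960 + 1.282) / 0.5763 = 3.242 / 0.5763 = 5.626.
n = 5.626² + 3 = 31.65 + 3 = 34.6.
Round up.

n = 35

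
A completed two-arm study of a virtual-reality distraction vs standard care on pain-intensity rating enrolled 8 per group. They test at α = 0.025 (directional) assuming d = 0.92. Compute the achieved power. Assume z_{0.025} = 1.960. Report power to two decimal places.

For two equal groups, power = Φ(d·√(n/2) − z_{α}).
d·√(n/2) = 0.92 × √(8/2) = 0.92 × 2.000 = 1.840.
z_β = 1.840 − 1.960 = -0.120.
Power = Φ(-0.120) = 0.452.

power ≈ 0.45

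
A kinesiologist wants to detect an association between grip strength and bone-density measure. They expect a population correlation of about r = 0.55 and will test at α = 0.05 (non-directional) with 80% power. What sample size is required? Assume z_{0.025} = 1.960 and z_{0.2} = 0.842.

n = 24

Fisher's z: C = ½·ln((1+r)/(1−r)) = ½·ln(3.4444) = 0.6184.
n = ((z_{α/2} + z_β)/C)² + 3.
(1.960 + 0.842) / 0.6184 = 2.802 / 0.6184 = 4.531.
n = 4.531² + 3 = 20.53 + 3 = 23.5.
Round up.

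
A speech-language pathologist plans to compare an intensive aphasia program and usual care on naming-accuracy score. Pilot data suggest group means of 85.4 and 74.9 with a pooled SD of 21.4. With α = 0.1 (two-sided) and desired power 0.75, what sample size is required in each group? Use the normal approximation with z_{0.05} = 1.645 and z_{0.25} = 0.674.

n = 45 per group

Cohen's d = |M₁ − M₂| / SD_pooled = |85.4 − 74.9| / 21.4 = 10.5 / 21.4 = 0.491.
For two independent groups with equal n: n = 2·((z_{α/2} + z_β) / d)².
z_{α/2} + z_β = 1.645 + 0.674 = 2.319.
n = 2 × (2.319 / 0.491)² = 2 × 4.723² = 2 × 22.31 = 44.6.
Round up to the next whole participant.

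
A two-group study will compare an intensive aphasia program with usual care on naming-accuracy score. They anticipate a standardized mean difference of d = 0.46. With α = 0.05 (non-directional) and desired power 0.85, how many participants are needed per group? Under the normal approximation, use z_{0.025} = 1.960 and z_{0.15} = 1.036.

n = 85 per group

For two independent groups with equal n: n = 2·((z_{α/2} + z_β) / d)².
z_{α/2} + z_β = 1.960 + 1.036 = 2.996.
n = 2 × (2.996 / 0.46)² = 2 × 6.513² = 2 × 42.42 = 84.8.
Round up to the next whole participant.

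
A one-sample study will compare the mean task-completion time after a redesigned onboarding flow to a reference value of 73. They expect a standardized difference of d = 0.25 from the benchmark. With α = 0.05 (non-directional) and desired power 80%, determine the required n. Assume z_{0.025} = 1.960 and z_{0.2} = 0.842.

For a one-sample test: n = ((z_{α/2} + z_β) / d)².
z_{α/2} + z_β = 1.960 + 0.842 = 2.802.
n = (2.802 / 0.25)² = 11.208² = 125.62.
Round up.

n = 126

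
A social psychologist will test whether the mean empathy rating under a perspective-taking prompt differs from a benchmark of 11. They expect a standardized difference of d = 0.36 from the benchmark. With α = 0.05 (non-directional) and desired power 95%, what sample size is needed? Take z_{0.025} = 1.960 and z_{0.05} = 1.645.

n = 101

For a one-sample test: n = ((z_{α/2} + z_β) / d)².
z_{α/2} + z_β = 1.960 + 1.645 = 3.605.
n = (3.605 / 0.36)² = 10.014² = 100.28.
Round up.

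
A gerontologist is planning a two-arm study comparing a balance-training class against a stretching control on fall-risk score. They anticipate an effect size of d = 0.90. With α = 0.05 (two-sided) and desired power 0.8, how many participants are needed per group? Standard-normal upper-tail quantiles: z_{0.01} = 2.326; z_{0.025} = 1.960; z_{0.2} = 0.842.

n = 20 per group

For two independent groups with equal n: n = 2·((z_{α/2} + z_β) / d)².
z_{α/2} + z_β = 1.960 + 0.842 = 2.802.
n = 2 × (2.802 / 0.90)² = 2 × 3.113² = 2 × 9.69 = 19.4.
Round up to the next whole participant.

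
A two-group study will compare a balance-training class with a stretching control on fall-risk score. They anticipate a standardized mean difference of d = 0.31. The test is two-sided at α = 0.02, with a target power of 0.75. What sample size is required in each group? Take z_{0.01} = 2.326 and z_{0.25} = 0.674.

n = 188 per group

For two independent groups with equal n: n = 2·((z_{α/2} + z_β) / d)².
z_{α/2} + z_β = 2.326 + 0.674 = 3.000.
n = 2 × (3.000 / 0.31)² = 2 × 9.677² = 2 × 93.65 = 187.3.
Round up to the next whole participant.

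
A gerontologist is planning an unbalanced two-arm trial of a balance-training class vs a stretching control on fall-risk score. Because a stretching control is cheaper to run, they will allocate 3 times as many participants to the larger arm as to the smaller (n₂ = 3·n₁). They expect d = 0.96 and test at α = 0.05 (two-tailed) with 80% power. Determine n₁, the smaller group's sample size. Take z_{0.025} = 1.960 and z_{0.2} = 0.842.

n₁ = 12

With allocation ratio k = n₂/n₁ = 3, Var(x̄₁−x̄₂) = σ²(1/n₁ + 1/(k·n₁)) = σ²·(k+1)/(k·n₁).
So n₁ = (1 + 1/k)·((z_{α/2} + z_β)/d)² = 1.333 × (2.802/0.96)².
n₁ = 1.333 × 8.52 = 11.4.
Round up: n₁ = 12, giving n₂ = 3 × 12 = 36.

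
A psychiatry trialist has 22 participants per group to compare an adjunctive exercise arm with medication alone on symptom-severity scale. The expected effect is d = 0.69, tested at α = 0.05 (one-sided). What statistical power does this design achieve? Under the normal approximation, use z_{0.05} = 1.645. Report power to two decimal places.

For two equal groups, power = Φ(d·√(n/2) − z_{α}).
d·√(n/2) = 0.69 × √(22/2) = 0.69 × 3.317 = 2.288.
z_β = 2.288 − 1.645 = 0.643.
Power = Φ(0.643) = 0.740.

power ≈ 0.74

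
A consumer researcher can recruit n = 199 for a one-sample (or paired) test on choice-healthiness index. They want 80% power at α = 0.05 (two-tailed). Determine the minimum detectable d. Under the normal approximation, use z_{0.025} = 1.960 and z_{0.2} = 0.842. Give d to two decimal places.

For a single sample (or paired design) of n = 199: d_min = (z_{α/2} + z_β)/√n.
z-sum = 1.960 + 0.842 = 2.802.
d_min = 2.802 / √199 = 2.802 / 14.107 = 0.199.

d_min ≈ 0.20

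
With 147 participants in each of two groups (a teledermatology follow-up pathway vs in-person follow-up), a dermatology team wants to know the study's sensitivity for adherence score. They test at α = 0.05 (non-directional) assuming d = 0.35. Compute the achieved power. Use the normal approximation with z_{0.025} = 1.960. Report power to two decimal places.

For two equal groups, power = Φ(d·√(n/2) − z_{α/2}).
d·√(n/2) = 0.35 × √(147/2) = 0.35 × 8.573 = 3.001.
z_β = 3.001 − 1.960 = 1.041.
Power = Φ(1.041) = 0.851.

power ≈ 0.85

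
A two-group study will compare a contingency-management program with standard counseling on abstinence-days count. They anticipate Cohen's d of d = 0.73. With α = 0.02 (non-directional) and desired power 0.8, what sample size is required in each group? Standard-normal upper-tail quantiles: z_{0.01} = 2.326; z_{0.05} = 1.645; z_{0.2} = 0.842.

n = 38 per group

For two independent groups with equal n: n = 2·((z_{α/2} + z_β) / d)².
z_{α/2} + z_β = 2.326 + 0.842 = 3.168.
n = 2 × (3.168 / 0.73)² = 2 × 4.340² = 2 × 18.83 = 37.7.
Round up to the next whole participant.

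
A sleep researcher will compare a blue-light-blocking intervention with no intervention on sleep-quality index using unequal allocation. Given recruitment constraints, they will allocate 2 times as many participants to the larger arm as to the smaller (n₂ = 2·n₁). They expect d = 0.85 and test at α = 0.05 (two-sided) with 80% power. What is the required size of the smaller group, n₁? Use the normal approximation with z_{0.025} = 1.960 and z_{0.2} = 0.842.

n₁ = 17

With allocation ratio k = n₂/n₁ = 2, Var(x̄₁−x̄₂) = σ²(1/n₁ + 1/(k·n₁)) = σ²·(k+1)/(k·n₁).
So n₁ = (1 + 1/k)·((z_{α/2} + z_β)/d)² = 1.500 × (2.802/0.85)².
n₁ = 1.500 × 10.87 = 16.3.
Round up: n₁ = 17, giving n₂ = 2 × 17 = 34.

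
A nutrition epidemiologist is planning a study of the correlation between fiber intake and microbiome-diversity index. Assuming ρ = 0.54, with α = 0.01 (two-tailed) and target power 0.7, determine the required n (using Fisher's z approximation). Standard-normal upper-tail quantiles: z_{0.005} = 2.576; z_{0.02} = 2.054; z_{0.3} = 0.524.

n = 30

Fisher's z: C = ½·ln((1+r)/(1−r)) = ½·ln(3.3478) = 0.6042.
n = ((z_{α/2} + z_β)/C)² + 3.
(2.576 + 0.524) / 0.6042 = 3.100 / 0.6042 = 5.131.
n = 5.131² + 3 = 26.32 + 3 = 29.3.
Round up.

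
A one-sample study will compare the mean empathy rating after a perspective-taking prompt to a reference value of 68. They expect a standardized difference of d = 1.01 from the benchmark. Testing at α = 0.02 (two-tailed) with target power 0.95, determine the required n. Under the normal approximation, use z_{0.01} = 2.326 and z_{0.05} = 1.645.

n = 16

For a one-sample test: n = ((z_{α/2} + z_β) / d)².
z_{α/2} + z_β = 2.326 + 1.645 = 3.971.
n = (3.971 / 1.01)² = 3.932² = 15.46.
Round up.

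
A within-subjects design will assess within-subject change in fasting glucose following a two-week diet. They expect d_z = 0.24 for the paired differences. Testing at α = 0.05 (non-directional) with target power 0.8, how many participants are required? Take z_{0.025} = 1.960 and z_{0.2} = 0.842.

For a paired (one-sample on differences) test: n = ((z_{α/2} + z_β) / d)².
z_{α/2} + z_β = 1.960 + 0.842 = 2.802.
n = (2.802 / 0.24)² = 11.675² = 136.31.
Round up.

n = 137 pairs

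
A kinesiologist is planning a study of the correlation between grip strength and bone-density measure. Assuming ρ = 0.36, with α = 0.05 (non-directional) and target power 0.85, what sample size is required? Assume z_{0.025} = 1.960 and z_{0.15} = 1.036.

n = 67

Fisher's z: C = ½·ln((1+r)/(1−r)) = ½·ln(2.1250) = 0.3769.
n = ((z_{α/2} + z_β)/C)² + 3.
(1.960 + 1.036) / 0.3769 = 2.996 / 0.3769 = 7.949.
n = 7.949² + 3 = 63.19 + 3 = 66.2.
Round up.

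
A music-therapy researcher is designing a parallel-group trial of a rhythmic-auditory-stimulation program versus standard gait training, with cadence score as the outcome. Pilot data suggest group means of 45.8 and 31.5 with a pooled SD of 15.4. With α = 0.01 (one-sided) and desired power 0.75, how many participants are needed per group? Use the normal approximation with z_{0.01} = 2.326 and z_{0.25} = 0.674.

Cohen's d = |M₁ − M₂| / SD_pooled = |45.8 − 31.5| / 15.4 = 14.3 / 15.4 = 0.929.
For two independent groups with equal n: n = 2·((z_{α} + z_β) / d)².
z_{α} + z_β = 2.326 + 0.674 = 3.000.
n = 2 × (3.000 / 0.929)² = 2 × 3.229² = 2 × 10.43 = 20.9.
Round up to the next whole participant.

n = 21 per group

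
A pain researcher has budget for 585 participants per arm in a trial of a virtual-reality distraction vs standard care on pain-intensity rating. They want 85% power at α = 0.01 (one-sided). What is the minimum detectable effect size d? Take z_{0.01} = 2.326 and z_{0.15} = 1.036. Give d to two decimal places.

d_min ≈ 0.20

For two independent groups of n = 585 each: d_min = (z_{α} + z_β)·√(2/n).
z-sum = 2.326 + 1.036 = 3.362.
d_min = 3.362 × √(2/585) = 3.362 × 0.0585 = 0.197.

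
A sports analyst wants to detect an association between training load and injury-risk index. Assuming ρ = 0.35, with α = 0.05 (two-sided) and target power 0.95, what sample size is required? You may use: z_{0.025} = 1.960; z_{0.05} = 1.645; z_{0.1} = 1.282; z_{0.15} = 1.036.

n = 101

Fisher's z: C = ½·ln((1+r)/(1−r)) = ½·ln(2.0769) = 0.3654.
n = ((z_{α/2} + z_β)/C)² + 3.
(1.960 + 1.645) / 0.3654 = 3.605 / 0.3654 = 9.866.
n = 9.866² + 3 = 97.34 + 3 = 100.3.
Round up.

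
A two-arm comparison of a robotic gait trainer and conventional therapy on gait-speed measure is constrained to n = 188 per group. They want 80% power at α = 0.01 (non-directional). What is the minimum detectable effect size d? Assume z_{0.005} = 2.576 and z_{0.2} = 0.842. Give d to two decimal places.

For two independent groups of n = 188 each: d_min = (z_{α/2} + z_β)·√(2/n).
z-sum = 2.576 + 0.842 = 3.418.
d_min = 3.418 × √(2/188) = 3.418 × 0.1031 = 0.353.

d_min ≈ 0.35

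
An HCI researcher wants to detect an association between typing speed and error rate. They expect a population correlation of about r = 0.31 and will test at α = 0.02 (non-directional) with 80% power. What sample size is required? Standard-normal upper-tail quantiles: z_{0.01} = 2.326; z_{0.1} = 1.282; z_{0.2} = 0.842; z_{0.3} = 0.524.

n = 101

Fisher's z: C = ½·ln((1+r)/(1−r)) = ½·ln(1.8986) = 0.3205.
n = ((z_{α/2} + z_β)/C)² + 3.
(2.326 + 0.842) / 0.3205 = 3.168 / 0.3205 = 9.885.
n = 9.885² + 3 = 97.70 + 3 = 100.7.
Round up.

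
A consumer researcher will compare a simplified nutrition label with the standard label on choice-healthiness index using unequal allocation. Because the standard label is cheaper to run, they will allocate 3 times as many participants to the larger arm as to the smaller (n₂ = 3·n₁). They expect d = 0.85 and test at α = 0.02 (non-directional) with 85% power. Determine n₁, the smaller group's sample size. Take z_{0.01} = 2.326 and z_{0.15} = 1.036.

n₁ = 21

With allocation ratio k = n₂/n₁ = 3, Var(x̄₁−x̄₂) = σ²(1/n₁ + 1/(k·n₁)) = σ²·(k+1)/(k·n₁).
So n₁ = (1 + 1/k)·((z_{α/2} + z_β)/d)² = 1.333 × (3.362/0.85)².
n₁ = 1.333 × 15.64 = 20.9.
Round up: n₁ = 21, giving n₂ = 3 × 21 = 63.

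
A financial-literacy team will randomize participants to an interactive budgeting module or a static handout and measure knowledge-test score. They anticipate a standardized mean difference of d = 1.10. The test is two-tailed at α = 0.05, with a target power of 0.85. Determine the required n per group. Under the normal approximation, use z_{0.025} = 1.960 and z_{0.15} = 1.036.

For two independent groups with equal n: n = 2·((z_{α/2} + z_β) / d)².
z_{α/2} + z_β = 1.960 + 1.036 = 2.996.
n = 2 × (2.996 / 1.10)² = 2 × 2.724² = 2 × 7.42 = 14.8.
Round up to the next whole participant.

n = 15 per group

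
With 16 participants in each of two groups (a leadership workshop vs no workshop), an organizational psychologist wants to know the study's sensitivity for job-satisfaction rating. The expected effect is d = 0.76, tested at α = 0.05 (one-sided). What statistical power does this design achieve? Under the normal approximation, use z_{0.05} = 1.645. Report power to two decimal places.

For two equal groups, power = Φ(d·√(n/2) − z_{α}).
d·√(n/2) = 0.76 × √(16/2) = 0.76 × 2.828 = 2.150.
z_β = 2.150 − 1.645 = 0.505.
Power = Φ(0.505) = 0.693.

power ≈ 0.69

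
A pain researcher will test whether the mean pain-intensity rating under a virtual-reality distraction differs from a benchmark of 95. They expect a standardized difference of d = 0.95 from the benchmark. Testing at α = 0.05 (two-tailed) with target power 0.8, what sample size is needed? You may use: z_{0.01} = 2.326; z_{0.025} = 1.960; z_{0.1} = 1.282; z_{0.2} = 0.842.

For a one-sample test: n = ((z_{α/2} + z_β) / d)².
z_{α/2} + z_β = 1.960 + 0.842 = 2.802.
n = (2.802 / 0.95)² = 2.949² = 8.70.
Round up.

n = 9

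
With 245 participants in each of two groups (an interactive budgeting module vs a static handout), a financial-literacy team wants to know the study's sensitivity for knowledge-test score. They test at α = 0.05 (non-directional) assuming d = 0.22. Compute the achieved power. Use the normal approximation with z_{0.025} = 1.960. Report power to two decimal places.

For two equal groups, power = Φ(d·√(n/2) − z_{α/2}).
d·√(n/2) = 0.22 × √(245/2) = 0.22 × 11.068 = 2.435.
z_β = 2.435 − 1.960 = 0.475.
Power = Φ(0.475) = 0.683.

power ≈ 0.68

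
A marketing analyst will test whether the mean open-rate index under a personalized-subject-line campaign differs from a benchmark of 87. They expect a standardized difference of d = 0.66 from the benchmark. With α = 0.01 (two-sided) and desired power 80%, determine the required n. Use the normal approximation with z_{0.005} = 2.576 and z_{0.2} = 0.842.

For a one-sample test: n = ((z_{α/2} + z_β) / d)².
z_{α/2} + z_β = 2.576 + 0.842 = 3.418.
n = (3.418 / 0.66)² = 5.179² = 26.82.
Round up.

n = 27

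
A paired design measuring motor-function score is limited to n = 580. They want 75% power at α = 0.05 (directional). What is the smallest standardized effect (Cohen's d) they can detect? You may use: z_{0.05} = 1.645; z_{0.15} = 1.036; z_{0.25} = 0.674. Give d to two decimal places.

d_min ≈ 0.10

For a single sample (or paired design) of n = 580: d_min = (z_{α} + z_β)/√n.
z-sum = 1.645 + 0.674 = 2.319.
d_min = 2.319 / √580 = 2.319 / 24.083 = 0.096.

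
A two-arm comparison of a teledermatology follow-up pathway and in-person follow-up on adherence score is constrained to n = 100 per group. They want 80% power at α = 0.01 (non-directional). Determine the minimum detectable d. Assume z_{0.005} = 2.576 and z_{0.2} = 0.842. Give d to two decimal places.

d_min ≈ 0.48

For two independent groups of n = 100 each: d_min = (z_{α/2} + z_β)·√(2/n).
z-sum = 2.576 + 0.842 = 3.418.
d_min = 3.418 × √(2/100) = 3.418 × 0.1414 = 0.483.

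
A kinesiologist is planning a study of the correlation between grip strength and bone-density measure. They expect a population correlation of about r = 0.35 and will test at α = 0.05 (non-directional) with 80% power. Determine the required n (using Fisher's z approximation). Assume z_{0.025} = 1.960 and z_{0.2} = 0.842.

Fisher's z: C = ½·ln((1+r)/(1−r)) = ½·ln(2.0769) = 0.3654.
n = ((z_{α/2} + z_β)/C)² + 3.
(1.960 + 0.842) / 0.3654 = 2.802 / 0.3654 = 7.668.
n = 7.668² + 3 = 58.80 + 3 = 61.8.
Round up.

n = 62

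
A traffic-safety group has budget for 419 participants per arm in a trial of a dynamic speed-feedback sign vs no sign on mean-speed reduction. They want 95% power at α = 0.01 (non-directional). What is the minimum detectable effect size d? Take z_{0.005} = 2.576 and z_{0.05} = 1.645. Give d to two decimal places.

For two independent groups of n = 419 each: d_min = (z_{α/2} + z_β)·√(2/n).
z-sum = 2.576 + 1.645 = 4.221.
d_min = 4.221 × √(2/419) = 4.221 × 0.0691 = 0.292.

d_min ≈ 0.29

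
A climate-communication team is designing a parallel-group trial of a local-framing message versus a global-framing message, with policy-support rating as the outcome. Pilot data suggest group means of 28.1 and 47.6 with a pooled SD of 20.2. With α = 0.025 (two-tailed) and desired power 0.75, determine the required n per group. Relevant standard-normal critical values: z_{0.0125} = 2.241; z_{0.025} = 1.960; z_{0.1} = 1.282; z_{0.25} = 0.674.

Cohen's d = |M₁ − M₂| / SD_pooled = |28.1 − 47.6| / 20.2 = 19.5 / 20.2 = 0.965.
For two independent groups with equal n: n = 2·((z_{α/2} + z_β) / d)².
z_{α/2} + z_β = 2.241 + 0.674 = 2.915.
n = 2 × (2.915 / 0.965)² = 2 × 3.021² = 2 × 9.12 = 18.2.
Round up to the next whole participant.

n = 19 per group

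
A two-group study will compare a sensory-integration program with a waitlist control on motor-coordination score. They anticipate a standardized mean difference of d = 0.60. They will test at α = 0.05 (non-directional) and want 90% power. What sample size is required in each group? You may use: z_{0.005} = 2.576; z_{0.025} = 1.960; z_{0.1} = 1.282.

For two independent groups with equal n: n = 2·((z_{α/2} + z_β) / d)².
z_{α/2} + z_β = 1.960 + 1.282 = 3.242.
n = 2 × (3.242 / 0.60)² = 2 × 5.403² = 2 × 29.20 = 58.4.
Round up to the next whole participant.

n = 59 per group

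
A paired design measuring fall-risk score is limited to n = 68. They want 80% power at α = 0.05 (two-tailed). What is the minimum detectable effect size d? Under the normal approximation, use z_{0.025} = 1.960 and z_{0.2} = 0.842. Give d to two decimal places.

For a single sample (or paired design) of n = 68: d_min = (z_{α/2} + z_β)/√n.
z-sum = 1.960 + 0.842 = 2.802.
d_min = 2.802 / √68 = 2.802 / 8.246 = 0.340.

d_min ≈ 0.34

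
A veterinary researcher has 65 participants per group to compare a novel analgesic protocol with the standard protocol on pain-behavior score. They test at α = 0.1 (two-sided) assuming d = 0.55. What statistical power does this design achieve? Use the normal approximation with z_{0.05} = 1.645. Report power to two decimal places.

For two equal groups, power = Φ(d·√(n/2) − z_{α/2}).
d·√(n/2) = 0.55 × √(65/2) = 0.55 × 5.701 = 3.135.
z_β = 3.135 − 1.645 = 1.490.
Power = Φ(1.490) = 0.932.

power ≈ 0.93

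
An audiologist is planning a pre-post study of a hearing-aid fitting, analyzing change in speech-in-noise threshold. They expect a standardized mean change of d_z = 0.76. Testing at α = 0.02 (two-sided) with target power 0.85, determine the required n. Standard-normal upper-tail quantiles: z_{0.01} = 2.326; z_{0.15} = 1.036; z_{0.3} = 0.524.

For a paired (one-sample on differences) test: n = ((z_{α/2} + z_β) / d)².
z_{α/2} + z_β = 2.326 + 1.036 = 3.362.
n = (3.362 / 0.76)² = 4.424² = 19.57.
Round up.

n = 20 pairs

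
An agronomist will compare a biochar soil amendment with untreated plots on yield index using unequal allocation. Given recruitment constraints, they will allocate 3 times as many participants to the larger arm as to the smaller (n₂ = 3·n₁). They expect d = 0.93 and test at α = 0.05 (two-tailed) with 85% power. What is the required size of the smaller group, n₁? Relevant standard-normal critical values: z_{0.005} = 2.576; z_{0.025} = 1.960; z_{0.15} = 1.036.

n₁ = 14

With allocation ratio k = n₂/n₁ = 3, Var(x̄₁−x̄₂) = σ²(1/n₁ + 1/(k·n₁)) = σ²·(k+1)/(k·n₁).
So n₁ = (1 + 1/k)·((z_{α/2} + z_β)/d)² = 1.333 × (2.996/0.93)².
n₁ = 1.333 × 10.38 = 13.8.
Round up: n₁ = 14, giving n₂ = 3 × 14 = 42.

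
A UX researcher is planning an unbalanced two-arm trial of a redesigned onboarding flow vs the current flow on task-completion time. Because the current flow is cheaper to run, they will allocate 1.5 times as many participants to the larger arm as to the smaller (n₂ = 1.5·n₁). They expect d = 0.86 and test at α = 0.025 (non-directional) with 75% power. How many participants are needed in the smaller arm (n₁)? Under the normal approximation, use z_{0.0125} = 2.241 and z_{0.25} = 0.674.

With allocation ratio k = n₂/n₁ = 1.5, Var(x̄₁−x̄₂) = σ²(1/n₁ + 1/(k·n₁)) = σ²·(k+1)/(k·n₁).
So n₁ = (1 + 1/k)·((z_{α/2} + z_β)/d)² = 1.667 × (2.915/0.86)².
n₁ = 1.667 × 11.49 = 19.1.
Round up: n₁ = 20, giving n₂ = 1.5 × 20 = 30.

n₁ = 20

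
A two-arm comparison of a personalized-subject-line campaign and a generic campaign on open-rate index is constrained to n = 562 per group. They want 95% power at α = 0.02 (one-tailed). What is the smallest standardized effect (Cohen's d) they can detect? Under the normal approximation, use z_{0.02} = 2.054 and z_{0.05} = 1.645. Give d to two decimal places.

d_min ≈ 0.22

For two independent groups of n = 562 each: d_min = (z_{α} + z_β)·√(2/n).
z-sum = 2.054 + 1.645 = 3.699.
d_min = 3.699 × √(2/562) = 3.699 × 0.0597 = 0.221.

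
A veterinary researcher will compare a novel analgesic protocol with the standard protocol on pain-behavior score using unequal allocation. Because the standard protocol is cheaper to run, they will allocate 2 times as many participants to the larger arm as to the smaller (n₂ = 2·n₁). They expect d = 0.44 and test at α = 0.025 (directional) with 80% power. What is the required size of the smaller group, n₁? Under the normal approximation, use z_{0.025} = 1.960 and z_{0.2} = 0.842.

n₁ = 61

With allocation ratio k = n₂/n₁ = 2, Var(x̄₁−x̄₂) = σ²(1/n₁ + 1/(k·n₁)) = σ²·(k+1)/(k·n₁).
So n₁ = (1 + 1/k)·((z_{α} + z_β)/d)² = 1.500 × (2.802/0.44)².
n₁ = 1.500 × 40.55 = 60.8.
Round up: n₁ = 61, giving n₂ = 2 × 61 = 122.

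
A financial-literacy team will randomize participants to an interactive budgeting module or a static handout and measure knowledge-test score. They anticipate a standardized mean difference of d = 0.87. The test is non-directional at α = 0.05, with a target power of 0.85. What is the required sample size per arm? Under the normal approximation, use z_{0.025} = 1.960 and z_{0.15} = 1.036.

For two independent groups with equal n: n = 2·((z_{α/2} + z_β) / d)².
z_{α/2} + z_β = 1.960 + 1.036 = 2.996.
n = 2 × (2.996 / 0.87)² = 2 × 3.444² = 2 × 11.86 = 23.7.
Round up to the next whole participant.

n = 24 per group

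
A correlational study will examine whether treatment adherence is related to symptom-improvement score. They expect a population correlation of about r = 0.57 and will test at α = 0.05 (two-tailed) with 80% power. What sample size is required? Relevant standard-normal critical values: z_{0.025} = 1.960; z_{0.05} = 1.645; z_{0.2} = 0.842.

n = 22

Fisher's z: C = ½·ln((1+r)/(1−r)) = ½·ln(3.6512) = 0.6475.
n = ((z_{α/2} + z_β)/C)² + 3.
(1.960 + 0.842) / 0.6475 = 2.802 / 0.6475 = 4.327.
n = 4.327² + 3 = 18.73 + 3 = 21.7.
Round up.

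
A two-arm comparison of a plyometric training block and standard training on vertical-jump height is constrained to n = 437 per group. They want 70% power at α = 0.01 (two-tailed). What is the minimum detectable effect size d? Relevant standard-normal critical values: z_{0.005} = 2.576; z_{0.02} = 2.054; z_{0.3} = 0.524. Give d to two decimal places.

d_min ≈ 0.21

For two independent groups of n = 437 each: d_min = (z_{α/2} + z_β)·√(2/n).
z-sum = 2.576 + 0.524 = 3.100.
d_min = 3.100 × √(2/437) = 3.100 × 0.0677 = 0.210.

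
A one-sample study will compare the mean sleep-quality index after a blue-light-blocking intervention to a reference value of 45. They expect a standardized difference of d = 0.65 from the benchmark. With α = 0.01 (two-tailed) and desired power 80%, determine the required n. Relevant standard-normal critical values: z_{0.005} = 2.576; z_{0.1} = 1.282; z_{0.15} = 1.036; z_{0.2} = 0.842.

n = 28

For a one-sample test: n = ((z_{α/2} + z_β) / d)².
z_{α/2} + z_β = 2.576 + 0.842 = 3.418.
n = (3.418 / 0.65)² = 5.258² = 27.65.
Round up.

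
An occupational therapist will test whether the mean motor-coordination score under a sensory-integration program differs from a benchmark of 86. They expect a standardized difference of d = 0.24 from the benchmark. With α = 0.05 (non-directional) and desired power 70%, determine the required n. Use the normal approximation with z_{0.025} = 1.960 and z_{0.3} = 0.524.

For a one-sample test: n = ((z_{α/2} + z_β) / d)².
z_{α/2} + z_β = 1.960 + 0.524 = 2.484.
n = (2.484 / 0.24)² = 10.350² = 107.12.
Round up.

n = 108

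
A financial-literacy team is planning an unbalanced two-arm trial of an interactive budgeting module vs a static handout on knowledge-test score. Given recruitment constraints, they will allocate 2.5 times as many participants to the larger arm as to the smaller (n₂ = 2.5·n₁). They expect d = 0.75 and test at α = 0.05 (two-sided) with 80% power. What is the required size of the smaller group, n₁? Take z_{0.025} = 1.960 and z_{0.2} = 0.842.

With allocation ratio k = n₂/n₁ = 2.5, Var(x̄₁−x̄₂) = σ²(1/n₁ + 1/(k·n₁)) = σ²·(k+1)/(k·n₁).
So n₁ = (1 + 1/k)·((z_{α/2} + z_β)/d)² = 1.400 × (2.802/0.75)².
n₁ = 1.400 × 13.96 = 19.5.
Round up: n₁ = 20, giving n₂ = 2.5 × 20 = 50.

n₁ = 20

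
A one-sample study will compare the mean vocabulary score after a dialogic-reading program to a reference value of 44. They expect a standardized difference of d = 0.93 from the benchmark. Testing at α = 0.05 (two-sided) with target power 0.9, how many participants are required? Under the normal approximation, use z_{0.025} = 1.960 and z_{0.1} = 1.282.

n = 13

For a one-sample test: n = ((z_{α/2} + z_β) / d)².
z_{α/2} + z_β = 1.960 + 1.282 = 3.242.
n = (3.242 / 0.93)² = 3.486² = 12.15.
Round up.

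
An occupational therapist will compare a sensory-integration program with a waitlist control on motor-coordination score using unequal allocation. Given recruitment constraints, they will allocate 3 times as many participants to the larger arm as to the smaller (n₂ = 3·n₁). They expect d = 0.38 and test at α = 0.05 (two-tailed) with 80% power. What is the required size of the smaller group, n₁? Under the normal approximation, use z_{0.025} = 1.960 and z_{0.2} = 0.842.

n₁ = 73

With allocation ratio k = n₂/n₁ = 3, Var(x̄₁−x̄₂) = σ²(1/n₁ + 1/(k·n₁)) = σ²·(k+1)/(k·n₁).
So n₁ = (1 + 1/k)·((z_{α/2} + z_β)/d)² = 1.333 × (2.802/0.38)².
n₁ = 1.333 × 54.37 = 72.5.
Round up: n₁ = 73, giving n₂ = 3 × 73 = 219.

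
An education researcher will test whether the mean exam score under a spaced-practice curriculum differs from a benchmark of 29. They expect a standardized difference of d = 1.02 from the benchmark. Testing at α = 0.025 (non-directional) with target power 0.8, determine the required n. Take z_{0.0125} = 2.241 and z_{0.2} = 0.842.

For a one-sample test: n = ((z_{α/2} + z_β) / d)².
z_{α/2} + z_β = 2.241 + 0.842 = 3.083.
n = (3.083 / 1.02)² = 3.023² = 9.14.
Round up.

n = 10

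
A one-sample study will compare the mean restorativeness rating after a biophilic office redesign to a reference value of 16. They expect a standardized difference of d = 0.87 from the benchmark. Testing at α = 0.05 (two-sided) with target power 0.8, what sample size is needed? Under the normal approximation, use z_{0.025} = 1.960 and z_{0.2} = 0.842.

n = 11

For a one-sample test: n = ((z_{α/2} + z_β) / d)².
z_{α/2} + z_β = 1.960 + 0.842 = 2.802.
n = (2.802 / 0.87)² = 3.221² = 10.37.
Round up.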